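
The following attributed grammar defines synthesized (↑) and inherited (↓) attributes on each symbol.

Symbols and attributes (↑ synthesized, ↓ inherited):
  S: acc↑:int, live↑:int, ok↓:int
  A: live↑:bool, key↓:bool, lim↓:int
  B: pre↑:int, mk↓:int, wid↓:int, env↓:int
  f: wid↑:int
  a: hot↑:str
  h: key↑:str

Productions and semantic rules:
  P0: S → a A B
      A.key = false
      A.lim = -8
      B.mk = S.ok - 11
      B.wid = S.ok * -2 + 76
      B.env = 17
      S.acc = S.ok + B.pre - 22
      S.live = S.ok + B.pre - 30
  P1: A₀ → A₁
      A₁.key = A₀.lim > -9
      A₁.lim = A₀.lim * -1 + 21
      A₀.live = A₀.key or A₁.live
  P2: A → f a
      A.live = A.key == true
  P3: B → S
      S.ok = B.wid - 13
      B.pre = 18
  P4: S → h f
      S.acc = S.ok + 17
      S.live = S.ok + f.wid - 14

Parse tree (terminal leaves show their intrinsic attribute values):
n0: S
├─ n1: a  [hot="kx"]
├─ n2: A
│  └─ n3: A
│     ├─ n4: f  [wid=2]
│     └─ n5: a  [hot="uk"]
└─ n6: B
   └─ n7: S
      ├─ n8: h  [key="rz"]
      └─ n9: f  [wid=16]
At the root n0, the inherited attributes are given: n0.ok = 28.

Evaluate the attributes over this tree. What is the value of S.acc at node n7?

1. n0.ok = 28  [given at root]
2. n1.hot = "kx"  [terminal]
3. n2.key = false  [false]
4. n2.lim = -8  [-8]
5. n3.key = true  [A₀.lim > -9]
6. n3.lim = 29  [A₀.lim * -1 + 21]
7. n4.wid = 2  [terminal]
8. n5.hot = "uk"  [terminal]
9. n3.live = true  [A.key == true]
10. n2.live = true  [A₀.key or A₁.live]
11. n6.mk = 17  [S.ok - 11]
12. n6.wid = 20  [S.ok * -2 + 76]
13. n6.env = 17  [17]
14. n7.ok = 7  [B.wid - 13]
15. n8.key = "rz"  [terminal]
16. n9.wid = 16  [terminal]
17. n7.acc = 24  [S.ok + 17]
18. n7.live = 9  [S.ok + f.wid - 14]
19. n6.pre = 18  [18]
20. n0.acc = 24  [S.ok + B.pre - 22]
21. n0.live = 16  [S.ok + B.pre - 30]

24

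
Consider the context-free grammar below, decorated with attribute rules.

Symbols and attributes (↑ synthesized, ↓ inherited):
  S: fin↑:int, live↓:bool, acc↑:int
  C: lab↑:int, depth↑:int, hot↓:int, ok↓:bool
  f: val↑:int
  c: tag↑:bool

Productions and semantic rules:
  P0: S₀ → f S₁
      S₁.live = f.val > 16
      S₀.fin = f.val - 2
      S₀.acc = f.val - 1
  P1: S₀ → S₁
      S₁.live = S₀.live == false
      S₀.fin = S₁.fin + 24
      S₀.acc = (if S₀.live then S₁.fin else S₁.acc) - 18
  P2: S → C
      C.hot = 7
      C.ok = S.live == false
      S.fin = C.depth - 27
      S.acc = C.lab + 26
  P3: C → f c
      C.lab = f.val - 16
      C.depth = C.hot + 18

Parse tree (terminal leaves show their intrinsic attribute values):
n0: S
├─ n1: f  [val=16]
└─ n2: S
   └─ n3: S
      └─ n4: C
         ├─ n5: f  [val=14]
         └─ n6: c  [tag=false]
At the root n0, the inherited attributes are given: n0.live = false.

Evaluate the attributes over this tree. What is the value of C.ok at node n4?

false

1. n0.live = false  [given at root]
2. n1.val = 16  [terminal]
3. n2.live = false  [f.val > 16]
4. n3.live = true  [S₀.live == false]
5. n4.hot = 7  [7]
6. n4.ok = false  [S.live == false]
7. n5.val = 14  [terminal]
8. n6.tag = false  [terminal]
9. n4.lab = -2  [f.val - 16]
10. n4.depth = 25  [C.hot + 18]
11. n3.fin = -2  [C.depth - 27]
12. n3.acc = 24  [C.lab + 26]
13. n2.fin = 22  [S₁.fin + 24]
14. n2.acc = 6  [(if S₀.live then S₁.fin else S₁.acc) - 18]
15. n0.fin = 14  [f.val - 2]
16. n0.acc = 15  [f.val - 1]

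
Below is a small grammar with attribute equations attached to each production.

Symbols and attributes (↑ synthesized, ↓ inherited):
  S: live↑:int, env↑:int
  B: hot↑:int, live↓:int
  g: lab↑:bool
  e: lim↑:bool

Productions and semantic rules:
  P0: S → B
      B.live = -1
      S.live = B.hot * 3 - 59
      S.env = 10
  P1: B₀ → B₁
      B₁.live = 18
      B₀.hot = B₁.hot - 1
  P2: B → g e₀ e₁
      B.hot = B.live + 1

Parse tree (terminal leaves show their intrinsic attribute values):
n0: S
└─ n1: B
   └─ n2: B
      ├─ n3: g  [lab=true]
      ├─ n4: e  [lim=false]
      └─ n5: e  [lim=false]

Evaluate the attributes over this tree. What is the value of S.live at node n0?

-5

1. n1.live = -1  [-1]
2. n2.live = 18  [18]
3. n3.lab = true  [terminal]
4. n4.lim = false  [terminal]
5. n5.lim = false  [terminal]
6. n2.hot = 19  [B.live + 1]
7. n1.hot = 18  [B₁.hot - 1]
8. n0.live = -5  [B.hot * 3 - 59]
9. n0.env = 10  [10]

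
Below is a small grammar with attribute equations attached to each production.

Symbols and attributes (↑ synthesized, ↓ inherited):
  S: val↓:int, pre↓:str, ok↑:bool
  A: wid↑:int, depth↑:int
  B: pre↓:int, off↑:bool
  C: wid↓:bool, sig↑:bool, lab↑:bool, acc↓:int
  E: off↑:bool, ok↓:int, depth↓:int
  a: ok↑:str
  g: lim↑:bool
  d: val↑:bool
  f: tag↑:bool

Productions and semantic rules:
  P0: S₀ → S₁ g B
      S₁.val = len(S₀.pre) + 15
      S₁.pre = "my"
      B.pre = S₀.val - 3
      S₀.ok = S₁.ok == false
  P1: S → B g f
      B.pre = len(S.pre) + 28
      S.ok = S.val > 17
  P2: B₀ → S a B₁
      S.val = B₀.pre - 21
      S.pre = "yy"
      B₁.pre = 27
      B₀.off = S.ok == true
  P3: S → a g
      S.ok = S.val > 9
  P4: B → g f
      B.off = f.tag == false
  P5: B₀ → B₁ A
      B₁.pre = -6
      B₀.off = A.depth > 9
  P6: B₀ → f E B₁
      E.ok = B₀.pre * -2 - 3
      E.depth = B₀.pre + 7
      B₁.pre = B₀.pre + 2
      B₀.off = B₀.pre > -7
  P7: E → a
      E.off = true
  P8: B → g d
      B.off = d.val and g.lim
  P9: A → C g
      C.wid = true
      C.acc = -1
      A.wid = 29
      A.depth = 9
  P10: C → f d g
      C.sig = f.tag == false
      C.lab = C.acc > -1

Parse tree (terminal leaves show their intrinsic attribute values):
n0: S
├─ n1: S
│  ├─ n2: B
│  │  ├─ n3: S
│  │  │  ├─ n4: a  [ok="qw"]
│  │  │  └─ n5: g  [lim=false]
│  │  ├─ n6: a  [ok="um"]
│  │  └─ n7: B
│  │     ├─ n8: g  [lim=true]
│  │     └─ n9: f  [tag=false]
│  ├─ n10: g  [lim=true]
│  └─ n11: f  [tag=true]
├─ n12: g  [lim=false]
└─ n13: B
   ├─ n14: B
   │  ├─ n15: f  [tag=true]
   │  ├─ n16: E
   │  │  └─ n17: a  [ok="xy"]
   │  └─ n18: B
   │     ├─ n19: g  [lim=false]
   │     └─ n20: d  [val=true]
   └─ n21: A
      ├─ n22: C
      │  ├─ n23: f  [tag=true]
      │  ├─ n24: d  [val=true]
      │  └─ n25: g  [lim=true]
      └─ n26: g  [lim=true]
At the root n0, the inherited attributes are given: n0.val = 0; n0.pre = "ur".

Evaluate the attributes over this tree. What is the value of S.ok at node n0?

1. n0.val = 0  [given at root]
2. n0.pre = "ur"  [given at root]
3. n1.val = 17  [len(S₀.pre) + 15]
4. n1.pre = "my"  ["my"]
5. n2.pre = 30  [len(S.pre) + 28]
6. n3.val = 9  [B₀.pre - 21]
7. n3.pre = "yy"  ["yy"]
8. n4.ok = "qw"  [terminal]
9. n5.lim = false  [terminal]
10. n3.ok = false  [S.val > 9]
11. n6.ok = "um"  [terminal]
12. n7.pre = 27  [27]
13. n8.lim = true  [terminal]
14. n9.tag = false  [terminal]
15. n7.off = true  [f.tag == false]
16. n2.off = false  [S.ok == true]
17. n10.lim = true  [terminal]
18. n11.tag = true  [terminal]
19. n1.ok = false  [S.val > 17]
20. n12.lim = false  [terminal]
21. n13.pre = -3  [S₀.val - 3]
22. n14.pre = -6  [-6]
23. n15.tag = true  [terminal]
24. n16.ok = 9  [B₀.pre * -2 - 3]
25. n16.depth = 1  [B₀.pre + 7]
26. n17.ok = "xy"  [terminal]
27. n16.off = true  [true]
28. n18.pre = -4  [B₀.pre + 2]
29. n19.lim = false  [terminal]
30. n20.val = true  [terminal]
31. n18.off = false  [d.val and g.lim]
32. n14.off = true  [B₀.pre > -7]
33. n22.wid = true  [true]
34. n22.acc = -1  [-1]
35. n23.tag = true  [terminal]
36. n24.val = true  [terminal]
37. n25.lim = true  [terminal]
38. n22.sig = false  [f.tag == false]
39. n22.lab = false  [C.acc > -1]
40. n26.lim = true  [terminal]
41. n21.wid = 29  [29]
42. n21.depth = 9  [9]
43. n13.off = false  [A.depth > 9]
44. n0.ok = true  [S₁.ok == false]

true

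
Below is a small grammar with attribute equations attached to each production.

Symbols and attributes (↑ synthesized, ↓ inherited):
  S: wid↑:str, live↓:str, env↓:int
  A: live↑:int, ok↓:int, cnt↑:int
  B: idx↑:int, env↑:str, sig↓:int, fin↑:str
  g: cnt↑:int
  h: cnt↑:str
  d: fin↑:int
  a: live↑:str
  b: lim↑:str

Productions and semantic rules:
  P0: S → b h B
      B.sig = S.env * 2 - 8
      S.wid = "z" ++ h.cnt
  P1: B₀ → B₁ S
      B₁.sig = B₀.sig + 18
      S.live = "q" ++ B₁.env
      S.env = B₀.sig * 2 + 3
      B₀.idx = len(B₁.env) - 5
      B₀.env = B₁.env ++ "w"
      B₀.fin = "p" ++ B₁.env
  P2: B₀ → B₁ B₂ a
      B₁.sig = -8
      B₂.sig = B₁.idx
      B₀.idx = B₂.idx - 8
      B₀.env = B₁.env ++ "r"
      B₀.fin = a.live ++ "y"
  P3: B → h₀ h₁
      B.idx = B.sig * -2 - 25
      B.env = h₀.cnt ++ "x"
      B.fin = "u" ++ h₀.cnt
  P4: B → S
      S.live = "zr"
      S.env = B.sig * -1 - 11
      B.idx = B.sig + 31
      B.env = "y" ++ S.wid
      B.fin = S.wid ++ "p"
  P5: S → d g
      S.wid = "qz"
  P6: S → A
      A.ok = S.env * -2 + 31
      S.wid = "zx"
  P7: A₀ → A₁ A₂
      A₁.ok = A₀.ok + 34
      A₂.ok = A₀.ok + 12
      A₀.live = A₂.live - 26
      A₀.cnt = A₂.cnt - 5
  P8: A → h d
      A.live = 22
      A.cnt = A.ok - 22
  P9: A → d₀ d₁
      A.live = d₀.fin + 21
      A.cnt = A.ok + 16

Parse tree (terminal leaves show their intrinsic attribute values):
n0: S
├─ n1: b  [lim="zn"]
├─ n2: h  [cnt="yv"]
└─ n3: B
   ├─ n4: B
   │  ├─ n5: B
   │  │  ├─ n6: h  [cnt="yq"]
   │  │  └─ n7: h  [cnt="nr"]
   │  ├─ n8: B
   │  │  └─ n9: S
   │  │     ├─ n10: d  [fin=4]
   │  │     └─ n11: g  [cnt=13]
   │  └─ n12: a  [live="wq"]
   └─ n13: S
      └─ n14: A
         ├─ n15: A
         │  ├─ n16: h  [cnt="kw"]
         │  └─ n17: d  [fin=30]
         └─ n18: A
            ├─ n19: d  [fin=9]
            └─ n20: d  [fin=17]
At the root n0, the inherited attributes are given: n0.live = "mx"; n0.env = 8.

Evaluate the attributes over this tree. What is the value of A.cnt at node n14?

1. n0.live = "mx"  [given at root]
2. n0.env = 8  [given at root]
3. n1.lim = "zn"  [terminal]
4. n2.cnt = "yv"  [terminal]
5. n3.sig = 8  [S.env * 2 - 8]
6. n4.sig = 26  [B₀.sig + 18]
7. n5.sig = -8  [-8]
8. n6.cnt = "yq"  [terminal]
9. n7.cnt = "nr"  [terminal]
10. n5.idx = -9  [B.sig * -2 - 25]
11. n5.env = "yqx"  [h₀.cnt ++ "x"]
12. n5.fin = "uyq"  ["u" ++ h₀.cnt]
13. n8.sig = -9  [B₁.idx]
14. n9.live = "zr"  ["zr"]
15. n9.env = -2  [B.sig * -1 - 11]
16. n10.fin = 4  [terminal]
17. n11.cnt = 13  [terminal]
18. n9.wid = "qz"  ["qz"]
19. n8.idx = 22  [B.sig + 31]
20. n8.env = "yqz"  ["y" ++ S.wid]
21. n8.fin = "qzp"  [S.wid ++ "p"]
22. n12.live = "wq"  [terminal]
23. n4.idx = 14  [B₂.idx - 8]
24. n4.env = "yqxr"  [B₁.env ++ "r"]
25. n4.fin = "wqy"  [a.live ++ "y"]
26. n13.live = "qyqxr"  ["q" ++ B₁.env]
27. n13.env = 19  [B₀.sig * 2 + 3]
28. n14.ok = -7  [S.env * -2 + 31]
29. n15.ok = 27  [A₀.ok + 34]
30. n16.cnt = "kw"  [terminal]
31. n17.fin = 30  [terminal]
32. n15.live = 22  [22]
33. n15.cnt = 5  [A.ok - 22]
34. n18.ok = 5  [A₀.ok + 12]
35. n19.fin = 9  [terminal]
36. n20.fin = 17  [terminal]
37. n18.live = 30  [d₀.fin + 21]
38. n18.cnt = 21  [A.ok + 16]
39. n14.live = 4  [A₂.live - 26]
40. n14.cnt = 16  [A₂.cnt - 5]
41. n13.wid = "zx"  ["zx"]
42. n3.idx = -1  [len(B₁.env) - 5]
43. n3.env = "yqxrw"  [B₁.env ++ "w"]
44. n3.fin = "pyqxr"  ["p" ++ B₁.env]
45. n0.wid = "zyv"  ["z" ++ h.cnt]

16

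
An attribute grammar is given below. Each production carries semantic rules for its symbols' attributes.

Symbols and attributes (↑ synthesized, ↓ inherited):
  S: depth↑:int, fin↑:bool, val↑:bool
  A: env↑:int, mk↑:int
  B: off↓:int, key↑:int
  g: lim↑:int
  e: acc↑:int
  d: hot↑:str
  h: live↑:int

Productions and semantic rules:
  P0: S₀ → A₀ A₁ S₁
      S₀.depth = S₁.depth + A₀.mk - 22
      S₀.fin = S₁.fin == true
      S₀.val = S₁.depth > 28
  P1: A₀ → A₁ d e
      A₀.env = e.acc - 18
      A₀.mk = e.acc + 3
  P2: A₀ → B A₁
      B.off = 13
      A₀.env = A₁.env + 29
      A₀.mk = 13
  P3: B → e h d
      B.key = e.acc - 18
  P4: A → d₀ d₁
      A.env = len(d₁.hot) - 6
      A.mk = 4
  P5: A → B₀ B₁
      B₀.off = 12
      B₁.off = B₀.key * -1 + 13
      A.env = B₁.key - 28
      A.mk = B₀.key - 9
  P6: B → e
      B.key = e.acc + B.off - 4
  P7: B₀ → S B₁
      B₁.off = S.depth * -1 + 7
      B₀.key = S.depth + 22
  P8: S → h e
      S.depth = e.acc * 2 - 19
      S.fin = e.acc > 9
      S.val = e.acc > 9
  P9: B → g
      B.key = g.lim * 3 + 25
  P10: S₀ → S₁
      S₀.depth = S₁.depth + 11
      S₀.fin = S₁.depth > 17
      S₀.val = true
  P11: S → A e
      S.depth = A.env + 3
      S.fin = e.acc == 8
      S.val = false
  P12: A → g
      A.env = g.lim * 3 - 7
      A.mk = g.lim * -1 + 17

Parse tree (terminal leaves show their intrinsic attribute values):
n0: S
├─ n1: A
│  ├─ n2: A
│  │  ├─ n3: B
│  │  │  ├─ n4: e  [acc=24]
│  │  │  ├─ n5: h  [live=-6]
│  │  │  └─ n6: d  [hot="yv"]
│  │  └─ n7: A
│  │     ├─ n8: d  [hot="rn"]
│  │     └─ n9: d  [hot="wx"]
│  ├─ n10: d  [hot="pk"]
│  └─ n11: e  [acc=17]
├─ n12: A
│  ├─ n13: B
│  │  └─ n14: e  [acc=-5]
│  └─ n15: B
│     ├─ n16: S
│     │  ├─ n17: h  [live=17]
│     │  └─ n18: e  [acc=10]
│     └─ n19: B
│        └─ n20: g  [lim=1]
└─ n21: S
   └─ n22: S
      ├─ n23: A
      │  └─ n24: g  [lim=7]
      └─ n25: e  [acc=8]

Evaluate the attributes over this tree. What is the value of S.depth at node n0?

26

1. n3.off = 13  [13]
2. n4.acc = 24  [terminal]
3. n5.live = -6  [terminal]
4. n6.hot = "yv"  [terminal]
5. n3.key = 6  [e.acc - 18]
6. n8.hot = "rn"  [terminal]
7. n9.hot = "wx"  [terminal]
8. n7.env = -4  [len(d₁.hot) - 6]
9. n7.mk = 4  [4]
10. n2.env = 25  [A₁.env + 29]
11. n2.mk = 13  [13]
12. n10.hot = "pk"  [terminal]
13. n11.acc = 17  [terminal]
14. n1.env = -1  [e.acc - 18]
15. n1.mk = 20  [e.acc + 3]
16. n13.off = 12  [12]
17. n14.acc = -5  [terminal]
18. n13.key = 3  [e.acc + B.off - 4]
19. n15.off = 10  [B₀.key * -1 + 13]
20. n17.live = 17  [terminal]
21. n18.acc = 10  [terminal]
22. n16.depth = 1  [e.acc * 2 - 19]
23. n16.fin = true  [e.acc > 9]
24. n16.val = true  [e.acc > 9]
25. n19.off = 6  [S.depth * -1 + 7]
26. n20.lim = 1  [terminal]
27. n19.key = 28  [g.lim * 3 + 25]
28. n15.key = 23  [S.depth + 22]
29. n12.env = -5  [B₁.key - 28]
30. n12.mk = -6  [B₀.key - 9]
31. n24.lim = 7  [terminal]
32. n23.env = 14  [g.lim * 3 - 7]
33. n23.mk = 10  [g.lim * -1 + 17]
34. n25.acc = 8  [terminal]
35. n22.depth = 17  [A.env + 3]
36. n22.fin = true  [e.acc == 8]
37. n22.val = false  [false]
38. n21.depth = 28  [S₁.depth + 11]
39. n21.fin = false  [S₁.depth > 17]
40. n21.val = true  [true]
41. n0.depth = 26  [S₁.depth + A₀.mk - 22]
42. n0.fin = false  [S₁.fin == true]
43. n0.val = false  [S₁.depth > 28]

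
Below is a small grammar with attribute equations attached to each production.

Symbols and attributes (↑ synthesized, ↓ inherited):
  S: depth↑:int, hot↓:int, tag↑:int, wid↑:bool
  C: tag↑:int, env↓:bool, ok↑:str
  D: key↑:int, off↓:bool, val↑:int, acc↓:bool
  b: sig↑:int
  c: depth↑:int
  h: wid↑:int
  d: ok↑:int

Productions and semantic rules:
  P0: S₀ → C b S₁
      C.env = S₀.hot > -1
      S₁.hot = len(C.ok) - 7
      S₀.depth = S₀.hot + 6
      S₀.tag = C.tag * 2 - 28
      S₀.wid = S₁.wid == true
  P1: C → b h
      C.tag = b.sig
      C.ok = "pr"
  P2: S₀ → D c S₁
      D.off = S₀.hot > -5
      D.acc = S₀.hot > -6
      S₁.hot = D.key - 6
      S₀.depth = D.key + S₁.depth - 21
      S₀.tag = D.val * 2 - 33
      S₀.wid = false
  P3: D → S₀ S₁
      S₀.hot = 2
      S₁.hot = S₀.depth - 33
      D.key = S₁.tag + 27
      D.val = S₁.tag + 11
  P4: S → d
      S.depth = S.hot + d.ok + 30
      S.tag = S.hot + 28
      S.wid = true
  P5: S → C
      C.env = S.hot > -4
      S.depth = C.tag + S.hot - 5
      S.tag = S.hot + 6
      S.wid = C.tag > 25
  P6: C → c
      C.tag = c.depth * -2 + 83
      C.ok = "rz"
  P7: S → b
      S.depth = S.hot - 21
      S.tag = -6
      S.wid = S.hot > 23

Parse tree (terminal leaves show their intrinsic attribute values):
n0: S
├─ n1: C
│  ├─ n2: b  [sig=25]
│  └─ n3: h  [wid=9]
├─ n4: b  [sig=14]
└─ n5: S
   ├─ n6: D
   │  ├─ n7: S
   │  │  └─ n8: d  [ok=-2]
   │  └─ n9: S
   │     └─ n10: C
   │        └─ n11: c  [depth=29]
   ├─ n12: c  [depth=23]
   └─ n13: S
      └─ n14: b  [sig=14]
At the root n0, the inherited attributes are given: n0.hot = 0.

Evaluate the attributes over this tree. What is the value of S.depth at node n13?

1. n0.hot = 0  [given at root]
2. n1.env = true  [S₀.hot > -1]
3. n2.sig = 25  [terminal]
4. n3.wid = 9  [terminal]
5. n1.tag = 25  [b.sig]
6. n1.ok = "pr"  ["pr"]
7. n4.sig = 14  [terminal]
8. n5.hot = -5  [len(C.ok) - 7]
9. n6.off = false  [S₀.hot > -5]
10. n6.acc = true  [S₀.hot > -6]
11. n7.hot = 2  [2]
12. n8.ok = -2  [terminal]
13. n7.depth = 30  [S.hot + d.ok + 30]
14. n7.tag = 30  [S.hot + 28]
15. n7.wid = true  [true]
16. n9.hot = -3  [S₀.depth - 33]
17. n10.env = true  [S.hot > -4]
18. n11.depth = 29  [terminal]
19. n10.tag = 25  [c.depth * -2 + 83]
20. n10.ok = "rz"  ["rz"]
21. n9.depth = 17  [C.tag + S.hot - 5]
22. n9.tag = 3  [S.hot + 6]
23. n9.wid = false  [C.tag > 25]
24. n6.key = 30  [S₁.tag + 27]
25. n6.val = 14  [S₁.tag + 11]
26. n12.depth = 23  [terminal]
27. n13.hot = 24  [D.key - 6]
28. n14.sig = 14  [terminal]
29. n13.depth = 3  [S.hot - 21]
30. n13.tag = -6  [-6]
31. n13.wid = true  [S.hot > 23]
32. n5.depth = 12  [D.key + S₁.depth - 21]
33. n5.tag = -5  [D.val * 2 - 33]
34. n5.wid = false  [false]
35. n0.depth = 6  [S₀.hot + 6]
36. n0.tag = 22  [C.tag * 2 - 28]
37. n0.wid = false  [S₁.wid == true]

3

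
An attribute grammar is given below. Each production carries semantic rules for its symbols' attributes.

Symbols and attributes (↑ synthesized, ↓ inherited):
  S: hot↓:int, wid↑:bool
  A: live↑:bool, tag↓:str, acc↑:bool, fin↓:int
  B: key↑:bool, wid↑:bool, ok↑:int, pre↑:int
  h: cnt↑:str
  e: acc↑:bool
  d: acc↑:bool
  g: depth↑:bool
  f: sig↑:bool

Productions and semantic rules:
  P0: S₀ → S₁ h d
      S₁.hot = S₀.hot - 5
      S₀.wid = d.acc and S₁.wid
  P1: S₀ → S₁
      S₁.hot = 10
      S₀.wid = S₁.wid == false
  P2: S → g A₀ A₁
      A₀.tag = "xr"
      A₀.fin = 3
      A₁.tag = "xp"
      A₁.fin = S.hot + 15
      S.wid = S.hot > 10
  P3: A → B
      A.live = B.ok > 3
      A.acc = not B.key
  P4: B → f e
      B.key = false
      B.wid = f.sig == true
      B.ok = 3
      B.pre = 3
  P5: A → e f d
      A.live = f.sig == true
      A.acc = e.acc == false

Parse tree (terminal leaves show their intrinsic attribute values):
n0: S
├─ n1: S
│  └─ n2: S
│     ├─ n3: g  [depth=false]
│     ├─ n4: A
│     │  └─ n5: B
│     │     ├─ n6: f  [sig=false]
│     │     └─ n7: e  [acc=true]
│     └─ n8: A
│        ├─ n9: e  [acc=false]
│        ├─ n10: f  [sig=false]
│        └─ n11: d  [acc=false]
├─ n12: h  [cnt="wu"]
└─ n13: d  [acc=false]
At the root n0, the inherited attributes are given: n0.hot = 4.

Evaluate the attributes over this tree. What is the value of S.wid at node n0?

false

1. n0.hot = 4  [given at root]
2. n1.hot = -1  [S₀.hot - 5]
3. n2.hot = 10  [10]
4. n3.depth = false  [terminal]
5. n4.tag = "xr"  ["xr"]
6. n4.fin = 3  [3]
7. n6.sig = false  [terminal]
8. n7.acc = true  [terminal]
9. n5.key = false  [false]
10. n5.wid = false  [f.sig == true]
11. n5.ok = 3  [3]
12. n5.pre = 3  [3]
13. n4.live = false  [B.ok > 3]
14. n4.acc = true  [not B.key]
15. n8.tag = "xp"  ["xp"]
16. n8.fin = 25  [S.hot + 15]
17. n9.acc = false  [terminal]
18. n10.sig = false  [terminal]
19. n11.acc = false  [terminal]
20. n8.live = false  [f.sig == true]
21. n8.acc = true  [e.acc == false]
22. n2.wid = false  [S.hot > 10]
23. n1.wid = true  [S₁.wid == false]
24. n12.cnt = "wu"  [terminal]
25. n13.acc = false  [terminal]
26. n0.wid = false  [d.acc and S₁.wid]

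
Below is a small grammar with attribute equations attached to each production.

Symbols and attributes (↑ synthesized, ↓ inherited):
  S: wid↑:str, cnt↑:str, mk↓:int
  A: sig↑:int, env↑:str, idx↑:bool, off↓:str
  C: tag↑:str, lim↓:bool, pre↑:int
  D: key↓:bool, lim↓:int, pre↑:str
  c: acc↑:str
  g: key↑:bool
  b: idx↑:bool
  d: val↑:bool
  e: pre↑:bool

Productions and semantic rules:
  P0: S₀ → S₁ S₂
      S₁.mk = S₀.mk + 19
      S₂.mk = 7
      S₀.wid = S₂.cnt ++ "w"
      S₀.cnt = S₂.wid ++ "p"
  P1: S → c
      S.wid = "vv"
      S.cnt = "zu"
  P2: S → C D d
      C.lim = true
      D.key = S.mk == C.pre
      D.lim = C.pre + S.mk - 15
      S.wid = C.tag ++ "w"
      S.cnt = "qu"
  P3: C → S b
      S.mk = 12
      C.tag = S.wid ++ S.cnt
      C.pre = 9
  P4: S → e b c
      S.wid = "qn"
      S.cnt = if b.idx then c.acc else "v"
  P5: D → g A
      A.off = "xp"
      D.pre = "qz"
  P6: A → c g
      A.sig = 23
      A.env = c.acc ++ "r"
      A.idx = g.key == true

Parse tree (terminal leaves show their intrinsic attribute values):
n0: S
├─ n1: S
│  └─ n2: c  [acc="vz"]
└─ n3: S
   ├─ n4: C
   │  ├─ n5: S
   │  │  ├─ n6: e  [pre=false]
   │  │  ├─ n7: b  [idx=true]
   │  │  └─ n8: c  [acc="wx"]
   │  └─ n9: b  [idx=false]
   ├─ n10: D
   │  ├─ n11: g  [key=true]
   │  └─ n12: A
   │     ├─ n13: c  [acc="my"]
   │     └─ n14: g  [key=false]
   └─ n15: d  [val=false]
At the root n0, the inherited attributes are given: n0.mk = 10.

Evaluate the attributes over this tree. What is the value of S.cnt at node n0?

1. n0.mk = 10  [given at root]
2. n1.mk = 29  [S₀.mk + 19]
3. n2.acc = "vz"  [terminal]
4. n1.wid = "vv"  ["vv"]
5. n1.cnt = "zu"  ["zu"]
6. n3.mk = 7  [7]
7. n4.lim = true  [true]
8. n5.mk = 12  [12]
9. n6.pre = false  [terminal]
10. n7.idx = true  [terminal]
11. n8.acc = "wx"  [terminal]
12. n5.wid = "qn"  ["qn"]
13. n5.cnt = "wx"  [if b.idx then c.acc else "v"]
14. n9.idx = false  [terminal]
15. n4.tag = "qnwx"  [S.wid ++ S.cnt]
16. n4.pre = 9  [9]
17. n10.key = false  [S.mk == C.pre]
18. n10.lim = 1  [C.pre + S.mk - 15]
19. n11.key = true  [terminal]
20. n12.off = "xp"  ["xp"]
21. n13.acc = "my"  [terminal]
22. n14.key = false  [terminal]
23. n12.sig = 23  [23]
24. n12.env = "myr"  [c.acc ++ "r"]
25. n12.idx = false  [g.key == true]
26. n10.pre = "qz"  ["qz"]
27. n15.val = false  [terminal]
28. n3.wid = "qnwxw"  [C.tag ++ "w"]
29. n3.cnt = "qu"  ["qu"]
30. n0.wid = "quw"  [S₂.cnt ++ "w"]
31. n0.cnt = "qnwxwp"  [S₂.wid ++ "p"]

"qnwxwp"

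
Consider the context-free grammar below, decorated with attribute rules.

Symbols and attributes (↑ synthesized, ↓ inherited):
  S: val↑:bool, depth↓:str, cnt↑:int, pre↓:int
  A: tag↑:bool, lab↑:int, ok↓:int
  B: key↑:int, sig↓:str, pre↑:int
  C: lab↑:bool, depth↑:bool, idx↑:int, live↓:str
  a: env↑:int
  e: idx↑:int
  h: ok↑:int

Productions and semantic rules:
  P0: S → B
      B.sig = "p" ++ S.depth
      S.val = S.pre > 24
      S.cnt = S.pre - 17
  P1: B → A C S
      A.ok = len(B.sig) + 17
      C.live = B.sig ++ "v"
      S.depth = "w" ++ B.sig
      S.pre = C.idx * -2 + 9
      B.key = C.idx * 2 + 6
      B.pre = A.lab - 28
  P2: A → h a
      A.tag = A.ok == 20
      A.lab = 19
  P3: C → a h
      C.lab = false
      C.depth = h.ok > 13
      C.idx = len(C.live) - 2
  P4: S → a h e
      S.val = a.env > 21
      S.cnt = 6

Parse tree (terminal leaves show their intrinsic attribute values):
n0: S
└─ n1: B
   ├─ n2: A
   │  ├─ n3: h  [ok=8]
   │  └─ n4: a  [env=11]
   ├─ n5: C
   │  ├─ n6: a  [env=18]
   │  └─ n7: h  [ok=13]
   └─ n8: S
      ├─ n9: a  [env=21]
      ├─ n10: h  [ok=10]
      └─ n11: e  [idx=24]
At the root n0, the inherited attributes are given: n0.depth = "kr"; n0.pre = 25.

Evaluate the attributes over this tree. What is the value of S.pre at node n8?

1. n0.depth = "kr"  [given at root]
2. n0.pre = 25  [given at root]
3. n1.sig = "pkr"  ["p" ++ S.depth]
4. n2.ok = 20  [len(B.sig) + 17]
5. n3.ok = 8  [terminal]
6. n4.env = 11  [terminal]
7. n2.tag = true  [A.ok == 20]
8. n2.lab = 19  [19]
9. n5.live = "pkrv"  [B.sig ++ "v"]
10. n6.env = 18  [terminal]
11. n7.ok = 13  [terminal]
12. n5.lab = false  [false]
13. n5.depth = false  [h.ok > 13]
14. n5.idx = 2  [len(C.live) - 2]
15. n8.depth = "wpkr"  ["w" ++ B.sig]
16. n8.pre = 5  [C.idx * -2 + 9]
17. n9.env = 21  [terminal]
18. n10.ok = 10  [terminal]
19. n11.idx = 24  [terminal]
20. n8.val = false  [a.env > 21]
21. n8.cnt = 6  [6]
22. n1.key = 10  [C.idx * 2 + 6]
23. n1.pre = -9  [A.lab - 28]
24. n0.val = true  [S.pre > 24]
25. n0.cnt = 8  [S.pre - 17]

5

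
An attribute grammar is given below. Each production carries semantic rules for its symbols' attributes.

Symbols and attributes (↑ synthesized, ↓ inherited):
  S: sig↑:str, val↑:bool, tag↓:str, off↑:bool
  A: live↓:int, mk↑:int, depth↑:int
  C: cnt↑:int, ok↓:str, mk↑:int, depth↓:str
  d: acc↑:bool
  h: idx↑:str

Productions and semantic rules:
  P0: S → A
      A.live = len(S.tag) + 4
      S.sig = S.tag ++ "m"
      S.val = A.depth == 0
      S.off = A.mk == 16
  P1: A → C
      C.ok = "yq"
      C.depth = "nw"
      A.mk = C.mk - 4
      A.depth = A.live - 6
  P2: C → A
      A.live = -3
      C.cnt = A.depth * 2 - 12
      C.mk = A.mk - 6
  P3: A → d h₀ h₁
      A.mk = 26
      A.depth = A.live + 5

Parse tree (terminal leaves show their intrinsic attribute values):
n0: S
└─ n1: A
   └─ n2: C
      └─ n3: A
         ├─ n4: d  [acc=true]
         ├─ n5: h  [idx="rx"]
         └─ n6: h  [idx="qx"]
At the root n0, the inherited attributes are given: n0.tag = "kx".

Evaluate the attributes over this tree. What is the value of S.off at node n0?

1. n0.tag = "kx"  [given at root]
2. n1.live = 6  [len(S.tag) + 4]
3. n2.ok = "yq"  ["yq"]
4. n2.depth = "nw"  ["nw"]
5. n3.live = -3  [-3]
6. n4.acc = true  [terminal]
7. n5.idx = "rx"  [terminal]
8. n6.idx = "qx"  [terminal]
9. n3.mk = 26  [26]
10. n3.depth = 2  [A.live + 5]
11. n2.cnt = -8  [A.depth * 2 - 12]
12. n2.mk = 20  [A.mk - 6]
13. n1.mk = 16  [C.mk - 4]
14. n1.depth = 0  [A.live - 6]
15. n0.sig = "kxm"  [S.tag ++ "m"]
16. n0.val = true  [A.depth == 0]
17. n0.off = true  [A.mk == 16]

true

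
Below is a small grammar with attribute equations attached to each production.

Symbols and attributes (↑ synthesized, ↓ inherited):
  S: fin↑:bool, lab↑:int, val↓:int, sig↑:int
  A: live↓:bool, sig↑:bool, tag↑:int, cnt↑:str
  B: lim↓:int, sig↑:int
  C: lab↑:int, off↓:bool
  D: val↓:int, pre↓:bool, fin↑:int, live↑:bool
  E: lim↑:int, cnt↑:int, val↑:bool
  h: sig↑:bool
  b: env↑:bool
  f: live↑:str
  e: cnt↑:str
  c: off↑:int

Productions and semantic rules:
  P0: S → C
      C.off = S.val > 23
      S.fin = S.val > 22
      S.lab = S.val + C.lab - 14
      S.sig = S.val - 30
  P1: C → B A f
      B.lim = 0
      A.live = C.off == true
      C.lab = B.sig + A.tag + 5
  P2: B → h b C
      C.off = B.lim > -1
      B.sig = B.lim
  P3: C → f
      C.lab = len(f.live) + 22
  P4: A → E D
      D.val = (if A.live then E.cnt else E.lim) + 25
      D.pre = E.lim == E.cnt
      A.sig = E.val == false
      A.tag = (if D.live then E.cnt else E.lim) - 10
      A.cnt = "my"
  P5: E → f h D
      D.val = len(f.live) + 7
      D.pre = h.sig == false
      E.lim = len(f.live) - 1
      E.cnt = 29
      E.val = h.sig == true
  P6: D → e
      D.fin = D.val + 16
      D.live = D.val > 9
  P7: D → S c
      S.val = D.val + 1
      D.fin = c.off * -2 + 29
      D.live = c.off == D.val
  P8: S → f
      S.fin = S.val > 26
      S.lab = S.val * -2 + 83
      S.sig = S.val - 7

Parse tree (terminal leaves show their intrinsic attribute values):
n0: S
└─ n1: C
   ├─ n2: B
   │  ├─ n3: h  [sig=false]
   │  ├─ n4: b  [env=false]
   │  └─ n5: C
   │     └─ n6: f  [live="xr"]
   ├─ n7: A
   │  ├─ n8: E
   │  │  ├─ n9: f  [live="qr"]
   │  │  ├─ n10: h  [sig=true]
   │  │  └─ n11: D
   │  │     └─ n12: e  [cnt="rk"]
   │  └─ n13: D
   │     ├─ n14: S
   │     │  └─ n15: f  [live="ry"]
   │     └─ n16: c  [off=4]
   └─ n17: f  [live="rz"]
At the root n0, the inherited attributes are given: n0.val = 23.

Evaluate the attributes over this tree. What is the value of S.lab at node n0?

1. n0.val = 23  [given at root]
2. n1.off = false  [S.val > 23]
3. n2.lim = 0  [0]
4. n3.sig = false  [terminal]
5. n4.env = false  [terminal]
6. n5.off = true  [B.lim > -1]
7. n6.live = "xr"  [terminal]
8. n5.lab = 24  [len(f.live) + 22]
9. n2.sig = 0  [B.lim]
10. n7.live = false  [C.off == true]
11. n9.live = "qr"  [terminal]
12. n10.sig = true  [terminal]
13. n11.val = 9  [len(f.live) + 7]
14. n11.pre = false  [h.sig == false]
15. n12.cnt = "rk"  [terminal]
16. n11.fin = 25  [D.val + 16]
17. n11.live = false  [D.val > 9]
18. n8.lim = 1  [len(f.live) - 1]
19. n8.cnt = 29  [29]
20. n8.val = true  [h.sig == true]
21. n13.val = 26  [(if A.live then E.cnt else E.lim) + 25]
22. n13.pre = false  [E.lim == E.cnt]
23. n14.val = 27  [D.val + 1]
24. n15.live = "ry"  [terminal]
25. n14.fin = true  [S.val > 26]
26. n14.lab = 29  [S.val * -2 + 83]
27. n14.sig = 20  [S.val - 7]
28. n16.off = 4  [terminal]
29. n13.fin = 21  [c.off * -2 + 29]
30. n13.live = false  [c.off == D.val]
31. n7.sig = false  [E.val == false]
32. n7.tag = -9  [(if D.live then E.cnt else E.lim) - 10]
33. n7.cnt = "my"  ["my"]
34. n17.live = "rz"  [terminal]
35. n1.lab = -4  [B.sig + A.tag + 5]
36. n0.fin = true  [S.val > 22]
37. n0.lab = 5  [S.val + C.lab - 14]
38. n0.sig = -7  [S.val - 30]

5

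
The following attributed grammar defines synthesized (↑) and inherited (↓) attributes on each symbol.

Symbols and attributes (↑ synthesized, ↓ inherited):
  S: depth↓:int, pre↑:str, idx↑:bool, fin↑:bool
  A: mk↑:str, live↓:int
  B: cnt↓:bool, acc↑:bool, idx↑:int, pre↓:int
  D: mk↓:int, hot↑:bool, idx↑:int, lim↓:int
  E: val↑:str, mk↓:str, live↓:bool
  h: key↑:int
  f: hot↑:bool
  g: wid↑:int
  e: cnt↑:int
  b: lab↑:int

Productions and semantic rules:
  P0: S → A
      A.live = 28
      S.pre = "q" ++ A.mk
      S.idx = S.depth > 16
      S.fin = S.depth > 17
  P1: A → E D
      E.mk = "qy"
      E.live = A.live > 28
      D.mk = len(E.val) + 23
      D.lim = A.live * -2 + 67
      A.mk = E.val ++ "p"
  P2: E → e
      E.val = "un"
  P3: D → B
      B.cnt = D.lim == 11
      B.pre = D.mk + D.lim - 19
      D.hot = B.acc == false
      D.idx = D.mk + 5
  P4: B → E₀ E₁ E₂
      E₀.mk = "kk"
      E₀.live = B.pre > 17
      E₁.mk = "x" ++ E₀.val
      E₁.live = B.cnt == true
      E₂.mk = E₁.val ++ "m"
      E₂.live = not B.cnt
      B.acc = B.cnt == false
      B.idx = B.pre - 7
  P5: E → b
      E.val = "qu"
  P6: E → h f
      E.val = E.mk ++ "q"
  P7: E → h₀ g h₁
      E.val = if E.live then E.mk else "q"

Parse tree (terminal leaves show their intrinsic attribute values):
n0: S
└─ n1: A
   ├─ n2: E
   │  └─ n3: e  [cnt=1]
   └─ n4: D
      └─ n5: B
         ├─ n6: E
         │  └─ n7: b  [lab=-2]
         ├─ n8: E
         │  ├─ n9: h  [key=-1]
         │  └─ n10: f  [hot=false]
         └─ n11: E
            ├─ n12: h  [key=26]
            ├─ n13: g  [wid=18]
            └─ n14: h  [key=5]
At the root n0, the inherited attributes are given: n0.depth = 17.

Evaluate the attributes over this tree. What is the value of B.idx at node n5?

1. n0.depth = 17  [given at root]
2. n1.live = 28  [28]
3. n2.mk = "qy"  ["qy"]
4. n2.live = false  [A.live > 28]
5. n3.cnt = 1  [terminal]
6. n2.val = "un"  ["un"]
7. n4.mk = 25  [len(E.val) + 23]
8. n4.lim = 11  [A.live * -2 + 67]
9. n5.cnt = true  [D.lim == 11]
10. n5.pre = 17  [D.mk + D.lim - 19]
11. n6.mk = "kk"  ["kk"]
12. n6.live = false  [B.pre > 17]
13. n7.lab = -2  [terminal]
14. n6.val = "qu"  ["qu"]
15. n8.mk = "xqu"  ["x" ++ E₀.val]
16. n8.live = true  [B.cnt == true]
17. n9.key = -1  [terminal]
18. n10.hot = false  [terminal]
19. n8.val = "xquq"  [E.mk ++ "q"]
20. n11.mk = "xquqm"  [E₁.val ++ "m"]
21. n11.live = false  [not B.cnt]
22. n12.key = 26  [terminal]
23. n13.wid = 18  [terminal]
24. n14.key = 5  [terminal]
25. n11.val = "q"  [if E.live then E.mk else "q"]
26. n5.acc = false  [B.cnt == false]
27. n5.idx = 10  [B.pre - 7]
28. n4.hot = true  [B.acc == false]
29. n4.idx = 30  [D.mk + 5]
30. n1.mk = "unp"  [E.val ++ "p"]
31. n0.pre = "qunp"  ["q" ++ A.mk]
32. n0.idx = true  [S.depth > 16]
33. n0.fin = false  [S.depth > 17]

10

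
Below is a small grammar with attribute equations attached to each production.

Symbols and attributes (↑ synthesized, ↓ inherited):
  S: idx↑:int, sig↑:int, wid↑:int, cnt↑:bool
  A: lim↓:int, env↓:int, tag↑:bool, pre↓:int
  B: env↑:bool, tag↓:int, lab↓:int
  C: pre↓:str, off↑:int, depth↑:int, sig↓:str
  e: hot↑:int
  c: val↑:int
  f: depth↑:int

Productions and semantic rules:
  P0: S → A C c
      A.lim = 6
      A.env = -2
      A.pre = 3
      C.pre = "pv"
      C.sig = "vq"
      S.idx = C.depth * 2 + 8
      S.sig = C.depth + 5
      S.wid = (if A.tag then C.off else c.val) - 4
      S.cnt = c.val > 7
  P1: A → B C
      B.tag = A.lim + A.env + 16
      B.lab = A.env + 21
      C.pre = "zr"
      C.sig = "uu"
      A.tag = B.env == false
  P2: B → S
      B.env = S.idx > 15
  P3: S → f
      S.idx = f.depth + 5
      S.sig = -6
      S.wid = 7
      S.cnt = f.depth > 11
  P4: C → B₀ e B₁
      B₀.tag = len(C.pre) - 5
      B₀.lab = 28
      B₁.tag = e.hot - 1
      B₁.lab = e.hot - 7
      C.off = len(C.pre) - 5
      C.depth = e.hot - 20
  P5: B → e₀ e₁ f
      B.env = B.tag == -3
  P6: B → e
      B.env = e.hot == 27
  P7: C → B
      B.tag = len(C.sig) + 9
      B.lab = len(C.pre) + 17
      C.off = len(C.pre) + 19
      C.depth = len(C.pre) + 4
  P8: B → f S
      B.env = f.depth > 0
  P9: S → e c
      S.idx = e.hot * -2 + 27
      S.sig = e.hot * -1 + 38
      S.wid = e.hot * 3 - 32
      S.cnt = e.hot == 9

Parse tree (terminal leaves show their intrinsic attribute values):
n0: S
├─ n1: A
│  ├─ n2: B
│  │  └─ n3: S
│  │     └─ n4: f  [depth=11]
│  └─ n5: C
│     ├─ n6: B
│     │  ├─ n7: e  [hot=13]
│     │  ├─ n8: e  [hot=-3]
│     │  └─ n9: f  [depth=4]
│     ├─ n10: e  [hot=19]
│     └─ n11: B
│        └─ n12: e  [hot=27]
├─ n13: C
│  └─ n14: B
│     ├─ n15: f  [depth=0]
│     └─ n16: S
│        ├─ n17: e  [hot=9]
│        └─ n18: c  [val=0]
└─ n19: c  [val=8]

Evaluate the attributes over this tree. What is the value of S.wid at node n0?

1. n1.lim = 6  [6]
2. n1.env = -2  [-2]
3. n1.pre = 3  [3]
4. n2.tag = 20  [A.lim + A.env + 16]
5. n2.lab = 19  [A.env + 21]
6. n4.depth = 11  [terminal]
7. n3.idx = 16  [f.depth + 5]
8. n3.sig = -6  [-6]
9. n3.wid = 7  [7]
10. n3.cnt = false  [f.depth > 11]
11. n2.env = true  [S.idx > 15]
12. n5.pre = "zr"  ["zr"]
13. n5.sig = "uu"  ["uu"]
14. n6.tag = -3  [len(C.pre) - 5]
15. n6.lab = 28  [28]
16. n7.hot = 13  [terminal]
17. n8.hot = -3  [terminal]
18. n9.depth = 4  [terminal]
19. n6.env = true  [B.tag == -3]
20. n10.hot = 19  [terminal]
21. n11.tag = 18  [e.hot - 1]
22. n11.lab = 12  [e.hot - 7]
23. n12.hot = 27  [terminal]
24. n11.env = true  [e.hot == 27]
25. n5.off = -3  [len(C.pre) - 5]
26. n5.depth = -1  [e.hot - 20]
27. n1.tag = false  [B.env == false]
28. n13.pre = "pv"  ["pv"]
29. n13.sig = "vq"  ["vq"]
30. n14.tag = 11  [len(C.sig) + 9]
31. n14.lab = 19  [len(C.pre) + 17]
32. n15.depth = 0  [terminal]
33. n17.hot = 9  [terminal]
34. n18.val = 0  [terminal]
35. n16.idx = 9  [e.hot * -2 + 27]
36. n16.sig = 29  [e.hot * -1 + 38]
37. n16.wid = -5  [e.hot * 3 - 32]
38. n16.cnt = true  [e.hot == 9]
39. n14.env = false  [f.depth > 0]
40. n13.off = 21  [len(C.pre) + 19]
41. n13.depth = 6  [len(C.pre) + 4]
42. n19.val = 8  [terminal]
43. n0.idx = 20  [C.depth * 2 + 8]
44. n0.sig = 11  [C.depth + 5]
45. n0.wid = 4  [(if A.tag then C.off else c.val) - 4]
46. n0.cnt = true  [c.val > 7]

4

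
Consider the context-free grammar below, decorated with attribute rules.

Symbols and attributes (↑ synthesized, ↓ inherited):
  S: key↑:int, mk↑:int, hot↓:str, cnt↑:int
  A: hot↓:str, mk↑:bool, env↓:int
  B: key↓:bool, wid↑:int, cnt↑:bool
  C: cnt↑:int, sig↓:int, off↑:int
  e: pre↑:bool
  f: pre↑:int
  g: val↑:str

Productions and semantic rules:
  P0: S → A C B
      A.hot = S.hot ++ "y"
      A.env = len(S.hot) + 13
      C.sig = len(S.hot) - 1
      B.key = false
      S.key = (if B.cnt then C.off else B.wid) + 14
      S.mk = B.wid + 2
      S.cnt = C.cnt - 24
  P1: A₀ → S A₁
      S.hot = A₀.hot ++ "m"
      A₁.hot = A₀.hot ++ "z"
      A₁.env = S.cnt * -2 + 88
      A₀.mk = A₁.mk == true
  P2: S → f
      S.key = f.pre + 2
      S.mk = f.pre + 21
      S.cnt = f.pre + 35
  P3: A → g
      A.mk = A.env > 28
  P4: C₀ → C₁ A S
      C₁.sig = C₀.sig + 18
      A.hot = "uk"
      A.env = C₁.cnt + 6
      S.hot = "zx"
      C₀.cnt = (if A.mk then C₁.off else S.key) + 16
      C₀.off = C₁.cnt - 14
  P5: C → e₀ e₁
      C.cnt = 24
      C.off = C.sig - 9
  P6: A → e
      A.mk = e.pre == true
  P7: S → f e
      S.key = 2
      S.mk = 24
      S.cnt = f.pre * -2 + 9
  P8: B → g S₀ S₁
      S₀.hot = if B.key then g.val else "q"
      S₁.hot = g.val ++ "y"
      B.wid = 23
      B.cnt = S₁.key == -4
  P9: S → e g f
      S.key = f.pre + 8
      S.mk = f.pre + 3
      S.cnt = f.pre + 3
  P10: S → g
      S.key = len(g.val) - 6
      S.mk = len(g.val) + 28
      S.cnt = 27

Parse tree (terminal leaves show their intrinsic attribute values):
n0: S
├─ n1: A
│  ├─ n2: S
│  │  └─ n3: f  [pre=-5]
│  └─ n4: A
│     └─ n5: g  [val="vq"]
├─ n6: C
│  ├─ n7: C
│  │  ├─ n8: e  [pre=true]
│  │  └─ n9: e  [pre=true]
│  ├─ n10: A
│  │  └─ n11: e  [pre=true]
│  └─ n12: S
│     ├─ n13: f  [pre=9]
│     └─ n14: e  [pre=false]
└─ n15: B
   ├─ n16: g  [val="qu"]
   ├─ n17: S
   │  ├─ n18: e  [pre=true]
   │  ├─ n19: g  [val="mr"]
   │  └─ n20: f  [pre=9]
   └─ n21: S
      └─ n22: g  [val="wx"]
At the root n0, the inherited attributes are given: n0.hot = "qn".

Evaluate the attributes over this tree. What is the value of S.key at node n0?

1. n0.hot = "qn"  [given at root]
2. n1.hot = "qny"  [S.hot ++ "y"]
3. n1.env = 15  [len(S.hot) + 13]
4. n2.hot = "qnym"  [A₀.hot ++ "m"]
5. n3.pre = -5  [terminal]
6. n2.key = -3  [f.pre + 2]
7. n2.mk = 16  [f.pre + 21]
8. n2.cnt = 30  [f.pre + 35]
9. n4.hot = "qnyz"  [A₀.hot ++ "z"]
10. n4.env = 28  [S.cnt * -2 + 88]
11. n5.val = "vq"  [terminal]
12. n4.mk = false  [A.env > 28]
13. n1.mk = false  [A₁.mk == true]
14. n6.sig = 1  [len(S.hot) - 1]
15. n7.sig = 19  [C₀.sig + 18]
16. n8.pre = true  [terminal]
17. n9.pre = true  [terminal]
18. n7.cnt = 24  [24]
19. n7.off = 10  [C.sig - 9]
20. n10.hot = "uk"  ["uk"]
21. n10.env = 30  [C₁.cnt + 6]
22. n11.pre = true  [terminal]
23. n10.mk = true  [e.pre == true]
24. n12.hot = "zx"  ["zx"]
25. n13.pre = 9  [terminal]
26. n14.pre = false  [terminal]
27. n12.key = 2  [2]
28. n12.mk = 24  [24]
29. n12.cnt = -9  [f.pre * -2 + 9]
30. n6.cnt = 26  [(if A.mk then C₁.off else S.key) + 16]
31. n6.off = 10  [C₁.cnt - 14]
32. n15.key = false  [false]
33. n16.val = "qu"  [terminal]
34. n17.hot = "q"  [if B.key then g.val else "q"]
35. n18.pre = true  [terminal]
36. n19.val = "mr"  [terminal]
37. n20.pre = 9  [terminal]
38. n17.key = 17  [f.pre + 8]
39. n17.mk = 12  [f.pre + 3]
40. n17.cnt = 12  [f.pre + 3]
41. n21.hot = "quy"  [g.val ++ "y"]
42. n22.val = "wx"  [terminal]
43. n21.key = -4  [len(g.val) - 6]
44. n21.mk = 30  [len(g.val) + 28]
45. n21.cnt = 27  [27]
46. n15.wid = 23  [23]
47. n15.cnt = true  [S₁.key == -4]
48. n0.key = 24  [(if B.cnt then C.off else B.wid) + 14]
49. n0.mk = 25  [B.wid + 2]
50. n0.cnt = 2  [C.cnt - 24]

24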